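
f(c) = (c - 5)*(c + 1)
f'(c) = 2*c - 4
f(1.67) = -8.89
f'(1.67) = -0.66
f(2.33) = -8.89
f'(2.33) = 0.66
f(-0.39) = -3.29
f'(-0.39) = -4.78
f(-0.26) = -3.89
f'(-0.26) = -4.52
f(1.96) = -9.00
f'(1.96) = -0.08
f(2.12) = -8.99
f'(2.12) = 0.24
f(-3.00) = 16.00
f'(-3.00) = -10.00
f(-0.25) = -3.94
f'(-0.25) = -4.50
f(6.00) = 7.00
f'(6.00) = 8.00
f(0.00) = -5.00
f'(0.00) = -4.00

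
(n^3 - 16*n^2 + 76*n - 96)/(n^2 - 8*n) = n - 8 + 12/n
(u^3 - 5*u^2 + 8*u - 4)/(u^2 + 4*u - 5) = (u^2 - 4*u + 4)/(u + 5)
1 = 1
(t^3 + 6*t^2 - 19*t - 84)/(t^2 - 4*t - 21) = (t^2 + 3*t - 28)/(t - 7)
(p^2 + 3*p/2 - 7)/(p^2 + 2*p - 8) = (p + 7/2)/(p + 4)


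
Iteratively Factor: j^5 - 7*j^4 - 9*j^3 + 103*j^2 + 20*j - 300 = (j - 5)*(j^4 - 2*j^3 - 19*j^2 + 8*j + 60) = (j - 5)*(j - 2)*(j^3 - 19*j - 30) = (j - 5)*(j - 2)*(j + 3)*(j^2 - 3*j - 10) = (j - 5)*(j - 2)*(j + 2)*(j + 3)*(j - 5)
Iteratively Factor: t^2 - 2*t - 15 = (t - 5)*(t + 3)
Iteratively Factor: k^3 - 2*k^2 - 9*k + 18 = (k - 3)*(k^2 + k - 6) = (k - 3)*(k + 3)*(k - 2)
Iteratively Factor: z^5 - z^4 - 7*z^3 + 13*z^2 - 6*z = (z - 1)*(z^4 - 7*z^2 + 6*z) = z*(z - 1)*(z^3 - 7*z + 6) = z*(z - 1)^2*(z^2 + z - 6) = z*(z - 1)^2*(z + 3)*(z - 2)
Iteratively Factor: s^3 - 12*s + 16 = (s + 4)*(s^2 - 4*s + 4) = (s - 2)*(s + 4)*(s - 2)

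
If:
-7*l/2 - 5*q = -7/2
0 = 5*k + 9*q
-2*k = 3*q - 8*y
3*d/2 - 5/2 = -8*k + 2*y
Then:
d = 5/3 - 380*y/3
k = 24*y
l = 400*y/21 + 1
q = -40*y/3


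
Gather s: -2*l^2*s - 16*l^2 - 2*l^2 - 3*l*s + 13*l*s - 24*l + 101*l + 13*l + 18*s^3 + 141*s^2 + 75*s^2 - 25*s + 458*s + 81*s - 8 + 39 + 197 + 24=-18*l^2 + 90*l + 18*s^3 + 216*s^2 + s*(-2*l^2 + 10*l + 514) + 252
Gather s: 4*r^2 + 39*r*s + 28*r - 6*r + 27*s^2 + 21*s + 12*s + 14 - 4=4*r^2 + 22*r + 27*s^2 + s*(39*r + 33) + 10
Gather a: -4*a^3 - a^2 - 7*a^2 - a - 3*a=-4*a^3 - 8*a^2 - 4*a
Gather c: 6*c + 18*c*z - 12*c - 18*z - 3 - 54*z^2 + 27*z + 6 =c*(18*z - 6) - 54*z^2 + 9*z + 3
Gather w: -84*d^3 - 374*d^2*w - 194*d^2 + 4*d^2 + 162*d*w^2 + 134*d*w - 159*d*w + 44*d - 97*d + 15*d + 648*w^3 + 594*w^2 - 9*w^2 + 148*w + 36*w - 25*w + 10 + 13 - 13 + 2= -84*d^3 - 190*d^2 - 38*d + 648*w^3 + w^2*(162*d + 585) + w*(-374*d^2 - 25*d + 159) + 12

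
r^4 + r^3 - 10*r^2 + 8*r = r*(r - 2)*(r - 1)*(r + 4)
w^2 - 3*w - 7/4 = (w - 7/2)*(w + 1/2)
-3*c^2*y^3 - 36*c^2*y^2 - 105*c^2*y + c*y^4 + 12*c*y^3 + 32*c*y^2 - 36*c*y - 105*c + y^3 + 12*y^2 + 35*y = (-3*c + y)*(y + 5)*(y + 7)*(c*y + 1)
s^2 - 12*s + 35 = (s - 7)*(s - 5)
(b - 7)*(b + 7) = b^2 - 49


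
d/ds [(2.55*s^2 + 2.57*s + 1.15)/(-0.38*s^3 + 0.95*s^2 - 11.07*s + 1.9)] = (0.969*s^4 + 1.9532*s^3 - 29.359*s^2 + 7.505*s + 17.6135)/(0.1444*s^6 - 0.722*s^5 + 9.3157*s^4 - 22.477*s^3 + 126.1549*s^2 - 42.066*s + 3.61)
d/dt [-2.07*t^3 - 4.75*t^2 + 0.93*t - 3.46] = -6.21*t^2 - 9.5*t + 0.93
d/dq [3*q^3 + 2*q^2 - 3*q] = 9*q^2 + 4*q - 3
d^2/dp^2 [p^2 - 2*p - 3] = 2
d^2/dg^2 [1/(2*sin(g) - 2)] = -(sin(g) + 2)/(2*(sin(g) - 1)^2)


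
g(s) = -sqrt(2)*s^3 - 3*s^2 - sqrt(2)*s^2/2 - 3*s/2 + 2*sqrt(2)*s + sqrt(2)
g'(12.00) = -698.58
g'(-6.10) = -111.31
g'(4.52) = -118.86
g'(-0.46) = 3.84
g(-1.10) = -2.65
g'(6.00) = -195.89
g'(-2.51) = -6.79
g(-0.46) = 0.16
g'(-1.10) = 4.35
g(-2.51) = -2.91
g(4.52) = -198.92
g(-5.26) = 97.67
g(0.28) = 1.46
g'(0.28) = -1.08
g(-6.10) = 176.37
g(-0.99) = -2.16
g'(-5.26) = -77.06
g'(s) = -3*sqrt(2)*s^2 - 6*s - sqrt(2)*s - 3/2 + 2*sqrt(2)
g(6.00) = -429.54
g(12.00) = -2960.23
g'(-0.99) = 4.51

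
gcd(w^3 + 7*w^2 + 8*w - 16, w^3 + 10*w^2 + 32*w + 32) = w^2 + 8*w + 16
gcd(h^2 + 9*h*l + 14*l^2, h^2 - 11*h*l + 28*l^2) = 1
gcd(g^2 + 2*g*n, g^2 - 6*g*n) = g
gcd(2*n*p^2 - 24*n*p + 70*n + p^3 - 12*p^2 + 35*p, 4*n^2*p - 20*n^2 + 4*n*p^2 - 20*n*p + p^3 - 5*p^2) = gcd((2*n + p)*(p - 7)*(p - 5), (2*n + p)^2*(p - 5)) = 2*n*p - 10*n + p^2 - 5*p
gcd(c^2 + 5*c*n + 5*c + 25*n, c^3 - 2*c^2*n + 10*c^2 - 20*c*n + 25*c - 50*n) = c + 5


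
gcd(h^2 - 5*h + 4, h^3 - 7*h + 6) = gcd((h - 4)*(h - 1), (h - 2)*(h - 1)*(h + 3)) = h - 1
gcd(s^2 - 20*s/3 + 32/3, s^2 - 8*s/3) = s - 8/3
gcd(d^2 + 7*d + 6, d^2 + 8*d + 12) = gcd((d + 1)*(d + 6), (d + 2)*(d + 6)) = d + 6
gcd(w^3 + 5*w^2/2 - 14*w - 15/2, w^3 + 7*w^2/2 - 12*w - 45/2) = w^2 + 2*w - 15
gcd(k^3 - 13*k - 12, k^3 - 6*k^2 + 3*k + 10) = k + 1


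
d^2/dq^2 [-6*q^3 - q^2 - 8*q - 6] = -36*q - 2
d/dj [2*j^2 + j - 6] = 4*j + 1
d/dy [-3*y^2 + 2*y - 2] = 2 - 6*y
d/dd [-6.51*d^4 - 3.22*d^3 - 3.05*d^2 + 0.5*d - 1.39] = -26.04*d^3 - 9.66*d^2 - 6.1*d + 0.5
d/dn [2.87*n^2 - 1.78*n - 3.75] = 5.74*n - 1.78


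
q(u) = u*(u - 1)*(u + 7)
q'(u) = u*(u - 1) + u*(u + 7) + (u - 1)*(u + 7)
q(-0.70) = 7.50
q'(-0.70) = -13.93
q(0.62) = -1.80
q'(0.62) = 1.59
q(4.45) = 175.79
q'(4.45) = 105.81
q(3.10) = 65.75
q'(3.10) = 59.03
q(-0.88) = 10.12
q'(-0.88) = -15.24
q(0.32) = -1.59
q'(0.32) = -2.85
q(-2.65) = 42.08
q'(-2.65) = -17.73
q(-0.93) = 10.90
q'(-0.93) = -15.57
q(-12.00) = -780.00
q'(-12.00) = 281.00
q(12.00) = 2508.00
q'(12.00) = 569.00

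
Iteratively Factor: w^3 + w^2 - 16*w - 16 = (w + 1)*(w^2 - 16) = (w + 1)*(w + 4)*(w - 4)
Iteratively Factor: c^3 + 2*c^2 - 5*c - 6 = (c - 2)*(c^2 + 4*c + 3) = (c - 2)*(c + 1)*(c + 3)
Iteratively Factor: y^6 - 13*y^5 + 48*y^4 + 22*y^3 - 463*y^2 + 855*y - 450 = (y - 2)*(y^5 - 11*y^4 + 26*y^3 + 74*y^2 - 315*y + 225) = (y - 2)*(y + 3)*(y^4 - 14*y^3 + 68*y^2 - 130*y + 75) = (y - 5)*(y - 2)*(y + 3)*(y^3 - 9*y^2 + 23*y - 15) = (y - 5)*(y - 2)*(y - 1)*(y + 3)*(y^2 - 8*y + 15) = (y - 5)^2*(y - 2)*(y - 1)*(y + 3)*(y - 3)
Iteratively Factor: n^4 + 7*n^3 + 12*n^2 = (n + 4)*(n^3 + 3*n^2) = n*(n + 4)*(n^2 + 3*n) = n^2*(n + 4)*(n + 3)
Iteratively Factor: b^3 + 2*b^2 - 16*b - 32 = (b - 4)*(b^2 + 6*b + 8) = (b - 4)*(b + 2)*(b + 4)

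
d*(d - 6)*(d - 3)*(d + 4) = d^4 - 5*d^3 - 18*d^2 + 72*d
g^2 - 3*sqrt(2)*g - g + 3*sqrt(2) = (g - 1)*(g - 3*sqrt(2))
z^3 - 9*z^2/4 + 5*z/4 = z*(z - 5/4)*(z - 1)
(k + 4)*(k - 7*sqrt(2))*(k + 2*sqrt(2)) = k^3 - 5*sqrt(2)*k^2 + 4*k^2 - 20*sqrt(2)*k - 28*k - 112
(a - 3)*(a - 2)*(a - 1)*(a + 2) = a^4 - 4*a^3 - a^2 + 16*a - 12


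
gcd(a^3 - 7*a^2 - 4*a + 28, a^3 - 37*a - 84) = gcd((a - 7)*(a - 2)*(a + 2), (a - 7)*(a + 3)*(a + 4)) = a - 7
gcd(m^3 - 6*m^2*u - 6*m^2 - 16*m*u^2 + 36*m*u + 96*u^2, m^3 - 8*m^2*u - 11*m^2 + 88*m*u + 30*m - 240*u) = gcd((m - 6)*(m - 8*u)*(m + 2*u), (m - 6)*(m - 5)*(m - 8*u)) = -m^2 + 8*m*u + 6*m - 48*u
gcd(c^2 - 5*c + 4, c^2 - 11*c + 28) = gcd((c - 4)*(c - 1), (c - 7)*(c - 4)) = c - 4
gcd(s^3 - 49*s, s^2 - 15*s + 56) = s - 7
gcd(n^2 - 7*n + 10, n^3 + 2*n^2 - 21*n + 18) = 1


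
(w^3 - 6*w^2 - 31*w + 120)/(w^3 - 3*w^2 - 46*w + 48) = (w^2 + 2*w - 15)/(w^2 + 5*w - 6)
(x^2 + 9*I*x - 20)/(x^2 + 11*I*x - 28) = (x + 5*I)/(x + 7*I)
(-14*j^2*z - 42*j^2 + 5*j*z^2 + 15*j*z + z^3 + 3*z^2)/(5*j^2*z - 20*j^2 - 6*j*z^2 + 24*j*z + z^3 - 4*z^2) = (-14*j^2*z - 42*j^2 + 5*j*z^2 + 15*j*z + z^3 + 3*z^2)/(5*j^2*z - 20*j^2 - 6*j*z^2 + 24*j*z + z^3 - 4*z^2)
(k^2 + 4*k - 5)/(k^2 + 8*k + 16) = (k^2 + 4*k - 5)/(k^2 + 8*k + 16)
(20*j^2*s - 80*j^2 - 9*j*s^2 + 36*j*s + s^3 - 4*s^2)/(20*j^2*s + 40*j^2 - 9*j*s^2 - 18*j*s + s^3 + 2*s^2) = (s - 4)/(s + 2)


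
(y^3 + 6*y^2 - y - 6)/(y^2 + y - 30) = (y^2 - 1)/(y - 5)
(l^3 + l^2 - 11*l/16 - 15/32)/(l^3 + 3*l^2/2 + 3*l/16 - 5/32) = (4*l - 3)/(4*l - 1)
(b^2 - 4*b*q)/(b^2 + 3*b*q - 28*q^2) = b/(b + 7*q)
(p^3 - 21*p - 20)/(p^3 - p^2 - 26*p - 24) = (p - 5)/(p - 6)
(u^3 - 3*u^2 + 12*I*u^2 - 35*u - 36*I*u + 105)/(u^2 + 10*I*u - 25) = (u^2 + u*(-3 + 7*I) - 21*I)/(u + 5*I)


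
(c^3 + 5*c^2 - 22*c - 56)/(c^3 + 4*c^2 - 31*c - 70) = (c - 4)/(c - 5)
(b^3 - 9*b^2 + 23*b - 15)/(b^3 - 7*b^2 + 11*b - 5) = (b - 3)/(b - 1)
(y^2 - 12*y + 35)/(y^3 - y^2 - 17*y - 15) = (y - 7)/(y^2 + 4*y + 3)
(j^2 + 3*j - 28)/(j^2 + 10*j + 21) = (j - 4)/(j + 3)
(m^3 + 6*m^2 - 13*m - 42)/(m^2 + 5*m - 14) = (m^2 - m - 6)/(m - 2)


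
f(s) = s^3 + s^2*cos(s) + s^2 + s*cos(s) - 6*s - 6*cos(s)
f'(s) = -s^2*sin(s) + 3*s^2 - s*sin(s) + 2*s*cos(s) + 2*s + 6*sin(s) + cos(s) - 6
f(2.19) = 1.59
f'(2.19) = 8.84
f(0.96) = -6.32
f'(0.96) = 3.73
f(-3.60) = -15.11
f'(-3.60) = 29.75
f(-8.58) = -545.73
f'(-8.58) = 252.57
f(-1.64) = 8.46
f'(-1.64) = -5.99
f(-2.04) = 9.67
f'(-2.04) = 0.34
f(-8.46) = -515.69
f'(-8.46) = 247.80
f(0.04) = -6.19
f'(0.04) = -4.60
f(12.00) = 1926.58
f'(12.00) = 551.58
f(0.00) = -6.00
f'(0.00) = -5.00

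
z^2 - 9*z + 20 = (z - 5)*(z - 4)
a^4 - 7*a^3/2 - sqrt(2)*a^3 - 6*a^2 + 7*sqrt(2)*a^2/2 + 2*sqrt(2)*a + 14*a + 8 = (a - 4)*(a + 1/2)*(a - 2*sqrt(2))*(a + sqrt(2))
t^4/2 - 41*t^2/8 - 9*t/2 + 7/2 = (t/2 + 1)*(t - 7/2)*(t - 1/2)*(t + 2)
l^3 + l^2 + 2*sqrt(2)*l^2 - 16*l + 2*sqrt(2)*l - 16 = (l + 1)*(l - 2*sqrt(2))*(l + 4*sqrt(2))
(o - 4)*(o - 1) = o^2 - 5*o + 4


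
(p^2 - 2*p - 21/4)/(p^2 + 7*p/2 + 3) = (p - 7/2)/(p + 2)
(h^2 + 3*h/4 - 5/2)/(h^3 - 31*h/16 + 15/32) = 8*(h + 2)/(8*h^2 + 10*h - 3)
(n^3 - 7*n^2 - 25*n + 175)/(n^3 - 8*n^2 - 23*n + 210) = (n - 5)/(n - 6)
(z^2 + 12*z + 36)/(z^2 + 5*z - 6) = (z + 6)/(z - 1)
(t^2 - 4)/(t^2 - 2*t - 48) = (4 - t^2)/(-t^2 + 2*t + 48)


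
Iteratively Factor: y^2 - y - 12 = (y + 3)*(y - 4)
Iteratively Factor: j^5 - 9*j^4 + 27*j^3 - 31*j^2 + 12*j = (j - 1)*(j^4 - 8*j^3 + 19*j^2 - 12*j) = (j - 4)*(j - 1)*(j^3 - 4*j^2 + 3*j) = (j - 4)*(j - 3)*(j - 1)*(j^2 - j) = (j - 4)*(j - 3)*(j - 1)^2*(j)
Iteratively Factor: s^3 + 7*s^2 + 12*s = (s + 4)*(s^2 + 3*s) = s*(s + 4)*(s + 3)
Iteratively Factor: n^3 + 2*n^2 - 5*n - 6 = (n + 1)*(n^2 + n - 6) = (n - 2)*(n + 1)*(n + 3)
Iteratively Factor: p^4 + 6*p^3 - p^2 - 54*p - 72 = (p + 2)*(p^3 + 4*p^2 - 9*p - 36) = (p + 2)*(p + 3)*(p^2 + p - 12) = (p - 3)*(p + 2)*(p + 3)*(p + 4)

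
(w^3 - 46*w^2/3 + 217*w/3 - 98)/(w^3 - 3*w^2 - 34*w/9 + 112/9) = 3*(w^2 - 13*w + 42)/(3*w^2 - 2*w - 16)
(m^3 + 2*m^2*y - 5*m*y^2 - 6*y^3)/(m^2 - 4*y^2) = (m^2 + 4*m*y + 3*y^2)/(m + 2*y)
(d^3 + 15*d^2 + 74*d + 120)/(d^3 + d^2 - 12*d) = (d^2 + 11*d + 30)/(d*(d - 3))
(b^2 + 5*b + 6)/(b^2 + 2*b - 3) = (b + 2)/(b - 1)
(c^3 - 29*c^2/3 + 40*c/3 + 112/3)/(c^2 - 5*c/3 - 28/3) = (3*c^2 - 17*c - 28)/(3*c + 7)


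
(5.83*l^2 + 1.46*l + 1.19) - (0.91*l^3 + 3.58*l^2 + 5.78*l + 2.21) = -0.91*l^3 + 2.25*l^2 - 4.32*l - 1.02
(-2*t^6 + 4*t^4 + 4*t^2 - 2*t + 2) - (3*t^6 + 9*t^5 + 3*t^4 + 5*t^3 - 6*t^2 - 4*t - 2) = -5*t^6 - 9*t^5 + t^4 - 5*t^3 + 10*t^2 + 2*t + 4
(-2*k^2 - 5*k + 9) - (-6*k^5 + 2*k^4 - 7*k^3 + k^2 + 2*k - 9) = 6*k^5 - 2*k^4 + 7*k^3 - 3*k^2 - 7*k + 18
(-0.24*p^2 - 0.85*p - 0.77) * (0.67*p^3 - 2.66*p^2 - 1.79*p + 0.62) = -0.1608*p^5 + 0.0689*p^4 + 2.1747*p^3 + 3.4209*p^2 + 0.8513*p - 0.4774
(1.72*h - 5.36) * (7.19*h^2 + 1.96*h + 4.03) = 12.3668*h^3 - 35.1672*h^2 - 3.574*h - 21.6008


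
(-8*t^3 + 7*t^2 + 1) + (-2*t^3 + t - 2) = -10*t^3 + 7*t^2 + t - 1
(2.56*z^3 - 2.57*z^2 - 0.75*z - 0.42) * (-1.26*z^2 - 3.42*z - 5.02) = -3.2256*z^5 - 5.517*z^4 - 3.1168*z^3 + 15.9956*z^2 + 5.2014*z + 2.1084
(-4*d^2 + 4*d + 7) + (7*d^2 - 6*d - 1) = 3*d^2 - 2*d + 6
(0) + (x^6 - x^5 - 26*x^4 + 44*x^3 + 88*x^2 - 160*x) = x^6 - x^5 - 26*x^4 + 44*x^3 + 88*x^2 - 160*x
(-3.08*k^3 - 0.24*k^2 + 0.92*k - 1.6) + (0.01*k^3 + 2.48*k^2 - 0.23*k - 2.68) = -3.07*k^3 + 2.24*k^2 + 0.69*k - 4.28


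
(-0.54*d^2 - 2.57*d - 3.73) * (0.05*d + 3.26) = -0.027*d^3 - 1.8889*d^2 - 8.5647*d - 12.1598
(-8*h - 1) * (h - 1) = -8*h^2 + 7*h + 1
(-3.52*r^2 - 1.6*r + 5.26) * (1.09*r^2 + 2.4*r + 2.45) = -3.8368*r^4 - 10.192*r^3 - 6.7306*r^2 + 8.704*r + 12.887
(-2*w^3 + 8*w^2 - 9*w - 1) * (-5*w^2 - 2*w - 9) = 10*w^5 - 36*w^4 + 47*w^3 - 49*w^2 + 83*w + 9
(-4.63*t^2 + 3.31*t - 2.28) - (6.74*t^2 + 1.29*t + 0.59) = -11.37*t^2 + 2.02*t - 2.87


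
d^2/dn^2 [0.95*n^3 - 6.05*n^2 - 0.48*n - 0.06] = 5.7*n - 12.1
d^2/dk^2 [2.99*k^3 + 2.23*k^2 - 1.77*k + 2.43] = 17.94*k + 4.46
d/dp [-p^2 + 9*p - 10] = 9 - 2*p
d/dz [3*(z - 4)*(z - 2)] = 6*z - 18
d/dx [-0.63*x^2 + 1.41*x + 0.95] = 1.41 - 1.26*x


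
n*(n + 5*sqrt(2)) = n^2 + 5*sqrt(2)*n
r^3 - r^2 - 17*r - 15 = (r - 5)*(r + 1)*(r + 3)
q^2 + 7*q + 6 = (q + 1)*(q + 6)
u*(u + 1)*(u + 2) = u^3 + 3*u^2 + 2*u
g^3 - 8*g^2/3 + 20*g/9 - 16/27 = (g - 4/3)*(g - 2/3)^2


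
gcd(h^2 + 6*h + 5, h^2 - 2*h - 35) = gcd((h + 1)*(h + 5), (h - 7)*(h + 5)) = h + 5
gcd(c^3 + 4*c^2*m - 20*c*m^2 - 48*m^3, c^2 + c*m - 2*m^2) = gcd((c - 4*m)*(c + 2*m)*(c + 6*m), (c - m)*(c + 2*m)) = c + 2*m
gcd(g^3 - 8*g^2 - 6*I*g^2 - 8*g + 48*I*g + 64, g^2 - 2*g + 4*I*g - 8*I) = 1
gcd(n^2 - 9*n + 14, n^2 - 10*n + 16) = n - 2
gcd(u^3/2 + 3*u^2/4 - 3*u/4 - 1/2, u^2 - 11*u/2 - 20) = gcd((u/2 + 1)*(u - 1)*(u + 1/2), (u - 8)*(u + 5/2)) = 1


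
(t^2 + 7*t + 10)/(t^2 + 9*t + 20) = (t + 2)/(t + 4)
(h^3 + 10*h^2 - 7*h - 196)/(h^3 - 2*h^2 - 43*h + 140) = (h + 7)/(h - 5)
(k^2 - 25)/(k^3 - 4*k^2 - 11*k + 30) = (k + 5)/(k^2 + k - 6)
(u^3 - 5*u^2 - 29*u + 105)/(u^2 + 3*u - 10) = (u^2 - 10*u + 21)/(u - 2)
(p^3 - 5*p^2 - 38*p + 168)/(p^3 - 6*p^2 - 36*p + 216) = (p^2 - 11*p + 28)/(p^2 - 12*p + 36)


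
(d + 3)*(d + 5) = d^2 + 8*d + 15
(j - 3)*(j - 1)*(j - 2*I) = j^3 - 4*j^2 - 2*I*j^2 + 3*j + 8*I*j - 6*I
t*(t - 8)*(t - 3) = t^3 - 11*t^2 + 24*t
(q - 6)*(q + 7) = q^2 + q - 42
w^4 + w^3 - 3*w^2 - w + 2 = (w - 1)^2*(w + 1)*(w + 2)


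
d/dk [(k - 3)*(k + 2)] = 2*k - 1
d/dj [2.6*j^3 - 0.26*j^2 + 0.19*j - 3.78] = 7.8*j^2 - 0.52*j + 0.19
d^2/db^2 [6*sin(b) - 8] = -6*sin(b)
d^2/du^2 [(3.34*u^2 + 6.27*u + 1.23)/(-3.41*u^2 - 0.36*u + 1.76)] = (5.6843418860808e-14*u^4 - 137.616006*u^3 - 206.087442*u^2 - 234.83988*u - 43.720064)/(39.651821*u^6 + 12.558348*u^5 - 60.07056*u^4 - 12.9168*u^3 + 31.00416*u^2 + 3.345408*u - 5.451776)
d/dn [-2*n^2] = -4*n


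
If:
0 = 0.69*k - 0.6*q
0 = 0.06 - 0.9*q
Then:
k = 0.06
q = 0.07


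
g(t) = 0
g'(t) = 0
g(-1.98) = 0.00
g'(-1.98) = 0.00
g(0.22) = 0.00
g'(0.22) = 0.00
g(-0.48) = 0.00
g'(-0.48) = 0.00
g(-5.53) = 0.00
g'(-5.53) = 0.00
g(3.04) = 0.00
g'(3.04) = 0.00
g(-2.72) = 0.00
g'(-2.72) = 0.00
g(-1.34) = 0.00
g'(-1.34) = 0.00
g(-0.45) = 0.00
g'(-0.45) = 0.00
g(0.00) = 0.00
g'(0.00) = 0.00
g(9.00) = 0.00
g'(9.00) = 0.00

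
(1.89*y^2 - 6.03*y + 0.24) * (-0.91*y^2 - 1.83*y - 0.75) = -1.7199*y^4 + 2.0286*y^3 + 9.399*y^2 + 4.0833*y - 0.18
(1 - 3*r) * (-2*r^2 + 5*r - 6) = 6*r^3 - 17*r^2 + 23*r - 6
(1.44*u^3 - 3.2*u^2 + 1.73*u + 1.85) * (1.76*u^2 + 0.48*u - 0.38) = 2.5344*u^5 - 4.9408*u^4 + 0.9616*u^3 + 5.3024*u^2 + 0.2306*u - 0.703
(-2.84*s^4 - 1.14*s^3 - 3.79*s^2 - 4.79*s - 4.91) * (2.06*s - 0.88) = -5.8504*s^5 + 0.1508*s^4 - 6.8042*s^3 - 6.5322*s^2 - 5.8994*s + 4.3208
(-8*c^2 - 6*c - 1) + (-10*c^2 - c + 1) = -18*c^2 - 7*c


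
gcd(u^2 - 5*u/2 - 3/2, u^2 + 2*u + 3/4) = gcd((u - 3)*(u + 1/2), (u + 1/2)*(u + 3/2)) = u + 1/2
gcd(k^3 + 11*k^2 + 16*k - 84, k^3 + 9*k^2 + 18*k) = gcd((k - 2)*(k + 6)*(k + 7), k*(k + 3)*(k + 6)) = k + 6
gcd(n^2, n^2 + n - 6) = 1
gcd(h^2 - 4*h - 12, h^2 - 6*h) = h - 6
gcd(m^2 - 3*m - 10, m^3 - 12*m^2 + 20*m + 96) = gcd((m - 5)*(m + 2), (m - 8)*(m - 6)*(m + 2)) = m + 2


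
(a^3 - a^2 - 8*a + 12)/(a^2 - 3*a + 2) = (a^2 + a - 6)/(a - 1)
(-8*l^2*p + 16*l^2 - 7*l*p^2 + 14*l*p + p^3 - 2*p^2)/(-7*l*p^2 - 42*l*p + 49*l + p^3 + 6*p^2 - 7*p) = (8*l^2*p - 16*l^2 + 7*l*p^2 - 14*l*p - p^3 + 2*p^2)/(7*l*p^2 + 42*l*p - 49*l - p^3 - 6*p^2 + 7*p)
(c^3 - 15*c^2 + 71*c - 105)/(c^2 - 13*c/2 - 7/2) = 2*(c^2 - 8*c + 15)/(2*c + 1)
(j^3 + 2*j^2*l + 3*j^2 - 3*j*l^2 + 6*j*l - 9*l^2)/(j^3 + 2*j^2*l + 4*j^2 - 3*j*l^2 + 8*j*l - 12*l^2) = (j + 3)/(j + 4)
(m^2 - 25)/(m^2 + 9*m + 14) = (m^2 - 25)/(m^2 + 9*m + 14)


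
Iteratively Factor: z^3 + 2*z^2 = (z)*(z^2 + 2*z) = z*(z + 2)*(z)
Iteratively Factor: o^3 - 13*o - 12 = (o - 4)*(o^2 + 4*o + 3) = (o - 4)*(o + 3)*(o + 1)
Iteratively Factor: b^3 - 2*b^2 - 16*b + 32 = (b - 4)*(b^2 + 2*b - 8) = (b - 4)*(b + 4)*(b - 2)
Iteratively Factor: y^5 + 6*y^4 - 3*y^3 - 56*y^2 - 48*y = (y + 4)*(y^4 + 2*y^3 - 11*y^2 - 12*y) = (y + 1)*(y + 4)*(y^3 + y^2 - 12*y) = y*(y + 1)*(y + 4)*(y^2 + y - 12) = y*(y + 1)*(y + 4)^2*(y - 3)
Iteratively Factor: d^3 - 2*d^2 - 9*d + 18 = (d - 3)*(d^2 + d - 6) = (d - 3)*(d + 3)*(d - 2)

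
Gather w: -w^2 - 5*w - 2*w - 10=-w^2 - 7*w - 10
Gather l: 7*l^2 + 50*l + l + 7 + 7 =7*l^2 + 51*l + 14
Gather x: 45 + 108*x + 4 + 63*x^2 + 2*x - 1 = 63*x^2 + 110*x + 48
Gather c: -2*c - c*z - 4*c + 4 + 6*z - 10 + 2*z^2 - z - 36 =c*(-z - 6) + 2*z^2 + 5*z - 42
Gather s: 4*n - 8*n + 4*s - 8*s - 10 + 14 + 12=-4*n - 4*s + 16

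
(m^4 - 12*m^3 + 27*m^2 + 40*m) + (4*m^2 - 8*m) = m^4 - 12*m^3 + 31*m^2 + 32*m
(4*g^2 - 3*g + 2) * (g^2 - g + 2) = 4*g^4 - 7*g^3 + 13*g^2 - 8*g + 4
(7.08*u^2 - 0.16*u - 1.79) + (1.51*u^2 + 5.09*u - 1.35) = 8.59*u^2 + 4.93*u - 3.14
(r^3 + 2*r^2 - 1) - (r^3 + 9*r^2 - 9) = 8 - 7*r^2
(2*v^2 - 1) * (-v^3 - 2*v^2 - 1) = -2*v^5 - 4*v^4 + v^3 + 1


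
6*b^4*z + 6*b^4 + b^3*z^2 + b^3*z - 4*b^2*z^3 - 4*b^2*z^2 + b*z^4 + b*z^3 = (-3*b + z)*(-2*b + z)*(b + z)*(b*z + b)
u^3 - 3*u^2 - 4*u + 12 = (u - 3)*(u - 2)*(u + 2)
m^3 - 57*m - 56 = (m - 8)*(m + 1)*(m + 7)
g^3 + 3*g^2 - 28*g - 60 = (g - 5)*(g + 2)*(g + 6)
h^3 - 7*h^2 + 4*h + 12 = (h - 6)*(h - 2)*(h + 1)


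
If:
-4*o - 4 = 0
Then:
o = -1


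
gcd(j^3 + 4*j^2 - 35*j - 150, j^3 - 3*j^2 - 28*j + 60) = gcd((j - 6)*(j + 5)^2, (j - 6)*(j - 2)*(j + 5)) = j^2 - j - 30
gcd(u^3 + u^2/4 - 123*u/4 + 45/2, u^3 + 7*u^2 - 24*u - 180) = u^2 + u - 30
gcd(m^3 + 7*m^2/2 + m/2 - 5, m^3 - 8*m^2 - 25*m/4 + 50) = m + 5/2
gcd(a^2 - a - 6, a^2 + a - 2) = a + 2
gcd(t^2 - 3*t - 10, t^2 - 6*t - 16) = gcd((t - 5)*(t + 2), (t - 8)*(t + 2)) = t + 2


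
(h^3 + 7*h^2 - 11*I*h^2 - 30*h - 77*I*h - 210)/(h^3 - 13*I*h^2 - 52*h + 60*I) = (h + 7)/(h - 2*I)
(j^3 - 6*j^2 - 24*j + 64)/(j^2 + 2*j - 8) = j - 8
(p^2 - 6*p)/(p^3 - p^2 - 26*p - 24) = p/(p^2 + 5*p + 4)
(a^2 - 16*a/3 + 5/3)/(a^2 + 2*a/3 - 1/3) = (a - 5)/(a + 1)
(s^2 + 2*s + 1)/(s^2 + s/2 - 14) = 2*(s^2 + 2*s + 1)/(2*s^2 + s - 28)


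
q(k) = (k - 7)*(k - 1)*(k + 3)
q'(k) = (k - 7)*(k - 1) + (k - 7)*(k + 3) + (k - 1)*(k + 3)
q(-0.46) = 27.66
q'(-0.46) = -11.77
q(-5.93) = -262.54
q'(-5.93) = 147.79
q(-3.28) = -12.32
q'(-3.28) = 48.08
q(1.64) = -15.92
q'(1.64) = -25.33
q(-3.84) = -44.07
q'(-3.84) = 65.64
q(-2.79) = 7.79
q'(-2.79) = 34.25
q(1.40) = -9.86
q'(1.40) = -25.12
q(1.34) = -8.35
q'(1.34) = -25.01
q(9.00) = 192.00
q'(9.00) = 136.00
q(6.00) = -45.00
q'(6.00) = 31.00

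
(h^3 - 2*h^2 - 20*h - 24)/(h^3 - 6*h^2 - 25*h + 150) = (h^2 + 4*h + 4)/(h^2 - 25)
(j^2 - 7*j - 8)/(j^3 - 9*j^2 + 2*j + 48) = (j + 1)/(j^2 - j - 6)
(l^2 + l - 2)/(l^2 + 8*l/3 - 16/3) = 3*(l^2 + l - 2)/(3*l^2 + 8*l - 16)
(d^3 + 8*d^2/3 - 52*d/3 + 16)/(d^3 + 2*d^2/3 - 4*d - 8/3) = (3*d^2 + 14*d - 24)/(3*d^2 + 8*d + 4)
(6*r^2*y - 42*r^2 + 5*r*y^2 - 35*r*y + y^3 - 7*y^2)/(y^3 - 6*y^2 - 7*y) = (6*r^2 + 5*r*y + y^2)/(y*(y + 1))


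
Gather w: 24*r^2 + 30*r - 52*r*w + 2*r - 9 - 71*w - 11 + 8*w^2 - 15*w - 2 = 24*r^2 + 32*r + 8*w^2 + w*(-52*r - 86) - 22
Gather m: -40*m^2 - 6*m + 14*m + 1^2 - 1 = -40*m^2 + 8*m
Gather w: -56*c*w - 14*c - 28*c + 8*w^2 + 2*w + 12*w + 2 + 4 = -42*c + 8*w^2 + w*(14 - 56*c) + 6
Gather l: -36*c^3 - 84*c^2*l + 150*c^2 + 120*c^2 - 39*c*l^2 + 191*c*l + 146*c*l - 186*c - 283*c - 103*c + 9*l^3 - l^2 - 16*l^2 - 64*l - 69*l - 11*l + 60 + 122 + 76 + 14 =-36*c^3 + 270*c^2 - 572*c + 9*l^3 + l^2*(-39*c - 17) + l*(-84*c^2 + 337*c - 144) + 272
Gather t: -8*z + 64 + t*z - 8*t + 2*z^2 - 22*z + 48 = t*(z - 8) + 2*z^2 - 30*z + 112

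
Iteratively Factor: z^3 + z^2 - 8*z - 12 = (z + 2)*(z^2 - z - 6) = (z - 3)*(z + 2)*(z + 2)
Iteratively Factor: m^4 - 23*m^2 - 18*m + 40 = (m - 1)*(m^3 + m^2 - 22*m - 40) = (m - 5)*(m - 1)*(m^2 + 6*m + 8) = (m - 5)*(m - 1)*(m + 4)*(m + 2)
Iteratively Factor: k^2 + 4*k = (k + 4)*(k)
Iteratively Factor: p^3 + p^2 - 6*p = (p + 3)*(p^2 - 2*p) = p*(p + 3)*(p - 2)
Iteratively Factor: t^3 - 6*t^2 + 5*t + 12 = (t + 1)*(t^2 - 7*t + 12) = (t - 4)*(t + 1)*(t - 3)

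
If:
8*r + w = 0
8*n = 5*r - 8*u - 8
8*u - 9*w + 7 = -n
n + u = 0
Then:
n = 611/35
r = 8/5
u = -611/35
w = -64/5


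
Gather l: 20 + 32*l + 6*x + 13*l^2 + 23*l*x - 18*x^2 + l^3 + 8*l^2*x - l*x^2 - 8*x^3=l^3 + l^2*(8*x + 13) + l*(-x^2 + 23*x + 32) - 8*x^3 - 18*x^2 + 6*x + 20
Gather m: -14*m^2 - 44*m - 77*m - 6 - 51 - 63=-14*m^2 - 121*m - 120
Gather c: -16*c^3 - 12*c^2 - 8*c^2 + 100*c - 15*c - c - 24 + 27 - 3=-16*c^3 - 20*c^2 + 84*c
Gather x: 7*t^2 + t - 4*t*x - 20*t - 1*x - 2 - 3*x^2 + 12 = 7*t^2 - 19*t - 3*x^2 + x*(-4*t - 1) + 10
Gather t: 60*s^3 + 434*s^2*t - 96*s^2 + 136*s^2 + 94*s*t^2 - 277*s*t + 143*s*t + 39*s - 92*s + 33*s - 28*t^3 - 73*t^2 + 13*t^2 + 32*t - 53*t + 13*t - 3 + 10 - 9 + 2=60*s^3 + 40*s^2 - 20*s - 28*t^3 + t^2*(94*s - 60) + t*(434*s^2 - 134*s - 8)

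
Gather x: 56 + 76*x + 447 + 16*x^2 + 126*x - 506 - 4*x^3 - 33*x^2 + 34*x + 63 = -4*x^3 - 17*x^2 + 236*x + 60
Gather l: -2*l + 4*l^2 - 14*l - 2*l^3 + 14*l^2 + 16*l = -2*l^3 + 18*l^2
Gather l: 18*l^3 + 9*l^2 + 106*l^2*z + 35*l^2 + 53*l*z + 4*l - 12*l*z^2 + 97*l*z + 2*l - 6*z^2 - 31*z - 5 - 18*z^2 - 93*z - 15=18*l^3 + l^2*(106*z + 44) + l*(-12*z^2 + 150*z + 6) - 24*z^2 - 124*z - 20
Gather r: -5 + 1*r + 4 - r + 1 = 0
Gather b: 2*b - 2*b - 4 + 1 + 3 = 0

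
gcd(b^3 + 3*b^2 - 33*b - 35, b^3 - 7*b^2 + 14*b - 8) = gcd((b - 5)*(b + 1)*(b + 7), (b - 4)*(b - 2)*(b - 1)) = 1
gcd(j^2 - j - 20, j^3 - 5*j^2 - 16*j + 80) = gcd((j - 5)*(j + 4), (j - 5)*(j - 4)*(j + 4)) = j^2 - j - 20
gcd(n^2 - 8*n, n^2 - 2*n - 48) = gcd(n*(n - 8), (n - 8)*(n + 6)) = n - 8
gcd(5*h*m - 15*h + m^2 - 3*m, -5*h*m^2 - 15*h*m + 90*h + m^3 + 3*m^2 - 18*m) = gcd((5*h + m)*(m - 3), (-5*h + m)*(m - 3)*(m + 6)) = m - 3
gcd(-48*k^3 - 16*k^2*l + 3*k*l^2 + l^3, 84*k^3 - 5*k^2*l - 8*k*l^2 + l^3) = 12*k^2 + k*l - l^2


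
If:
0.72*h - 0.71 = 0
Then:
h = 0.99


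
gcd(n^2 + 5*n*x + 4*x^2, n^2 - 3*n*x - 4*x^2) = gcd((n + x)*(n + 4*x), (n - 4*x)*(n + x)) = n + x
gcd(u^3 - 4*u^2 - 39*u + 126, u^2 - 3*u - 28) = u - 7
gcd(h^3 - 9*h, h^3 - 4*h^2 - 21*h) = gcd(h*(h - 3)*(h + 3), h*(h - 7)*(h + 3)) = h^2 + 3*h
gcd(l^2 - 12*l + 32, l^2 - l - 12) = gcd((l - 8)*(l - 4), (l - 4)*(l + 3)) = l - 4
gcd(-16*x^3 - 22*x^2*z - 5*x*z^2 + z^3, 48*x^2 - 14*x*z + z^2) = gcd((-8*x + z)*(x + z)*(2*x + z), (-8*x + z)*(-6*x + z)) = 8*x - z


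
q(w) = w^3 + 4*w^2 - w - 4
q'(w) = 3*w^2 + 8*w - 1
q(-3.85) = 2.07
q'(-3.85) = 12.67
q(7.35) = 601.81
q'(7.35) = 219.87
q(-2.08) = 6.39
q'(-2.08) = -4.66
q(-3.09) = 7.78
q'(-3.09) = 2.92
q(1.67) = 10.14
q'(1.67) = 20.73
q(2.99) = 55.50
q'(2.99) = 49.74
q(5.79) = 318.41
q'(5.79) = 145.89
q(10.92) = 1764.24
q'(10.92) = 444.10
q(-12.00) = -1144.00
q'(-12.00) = 335.00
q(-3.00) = 8.00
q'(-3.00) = 2.00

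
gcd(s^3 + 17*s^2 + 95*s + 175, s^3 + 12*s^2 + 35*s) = s^2 + 12*s + 35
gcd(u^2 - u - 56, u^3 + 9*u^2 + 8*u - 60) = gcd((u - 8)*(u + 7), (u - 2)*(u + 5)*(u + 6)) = 1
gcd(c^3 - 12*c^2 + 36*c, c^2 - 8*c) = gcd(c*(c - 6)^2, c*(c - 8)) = c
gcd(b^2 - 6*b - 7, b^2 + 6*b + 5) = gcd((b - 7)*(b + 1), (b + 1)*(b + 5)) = b + 1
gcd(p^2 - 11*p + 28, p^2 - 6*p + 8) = p - 4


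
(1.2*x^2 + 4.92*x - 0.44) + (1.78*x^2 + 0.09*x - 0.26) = 2.98*x^2 + 5.01*x - 0.7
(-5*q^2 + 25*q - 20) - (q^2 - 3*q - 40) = -6*q^2 + 28*q + 20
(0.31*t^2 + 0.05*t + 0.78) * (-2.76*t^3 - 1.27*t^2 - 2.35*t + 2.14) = -0.8556*t^5 - 0.5317*t^4 - 2.9448*t^3 - 0.4447*t^2 - 1.726*t + 1.6692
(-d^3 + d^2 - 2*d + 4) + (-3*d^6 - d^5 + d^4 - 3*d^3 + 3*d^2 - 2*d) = -3*d^6 - d^5 + d^4 - 4*d^3 + 4*d^2 - 4*d + 4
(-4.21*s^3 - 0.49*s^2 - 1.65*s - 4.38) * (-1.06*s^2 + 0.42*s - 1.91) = 4.4626*s^5 - 1.2488*s^4 + 9.5843*s^3 + 4.8857*s^2 + 1.3119*s + 8.3658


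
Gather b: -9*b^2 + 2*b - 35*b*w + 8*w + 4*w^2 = -9*b^2 + b*(2 - 35*w) + 4*w^2 + 8*w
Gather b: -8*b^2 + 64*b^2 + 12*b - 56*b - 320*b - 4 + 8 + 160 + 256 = 56*b^2 - 364*b + 420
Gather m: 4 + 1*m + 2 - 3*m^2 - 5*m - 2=-3*m^2 - 4*m + 4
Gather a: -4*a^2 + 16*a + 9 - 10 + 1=-4*a^2 + 16*a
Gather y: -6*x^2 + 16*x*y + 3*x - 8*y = -6*x^2 + 3*x + y*(16*x - 8)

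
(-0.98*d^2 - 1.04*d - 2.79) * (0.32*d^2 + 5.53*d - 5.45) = -0.3136*d^4 - 5.7522*d^3 - 1.303*d^2 - 9.7607*d + 15.2055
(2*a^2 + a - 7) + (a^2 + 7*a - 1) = 3*a^2 + 8*a - 8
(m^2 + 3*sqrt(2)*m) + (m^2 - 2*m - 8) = 2*m^2 - 2*m + 3*sqrt(2)*m - 8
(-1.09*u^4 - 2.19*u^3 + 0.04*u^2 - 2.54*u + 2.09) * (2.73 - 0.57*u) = 0.6213*u^5 - 1.7274*u^4 - 6.0015*u^3 + 1.557*u^2 - 8.1255*u + 5.7057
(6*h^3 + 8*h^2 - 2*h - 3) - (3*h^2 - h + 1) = 6*h^3 + 5*h^2 - h - 4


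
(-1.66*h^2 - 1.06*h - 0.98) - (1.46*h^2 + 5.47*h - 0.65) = -3.12*h^2 - 6.53*h - 0.33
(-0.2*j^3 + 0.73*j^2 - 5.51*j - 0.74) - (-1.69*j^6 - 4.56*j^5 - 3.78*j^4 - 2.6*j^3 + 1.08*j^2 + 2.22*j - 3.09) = 1.69*j^6 + 4.56*j^5 + 3.78*j^4 + 2.4*j^3 - 0.35*j^2 - 7.73*j + 2.35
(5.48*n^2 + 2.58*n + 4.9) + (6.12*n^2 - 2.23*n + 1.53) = 11.6*n^2 + 0.35*n + 6.43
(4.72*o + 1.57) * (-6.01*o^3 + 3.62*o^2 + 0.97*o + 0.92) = -28.3672*o^4 + 7.6507*o^3 + 10.2618*o^2 + 5.8653*o + 1.4444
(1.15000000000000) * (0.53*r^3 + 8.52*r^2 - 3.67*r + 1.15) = 0.6095*r^3 + 9.798*r^2 - 4.2205*r + 1.3225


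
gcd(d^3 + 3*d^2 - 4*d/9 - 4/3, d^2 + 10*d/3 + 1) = d + 3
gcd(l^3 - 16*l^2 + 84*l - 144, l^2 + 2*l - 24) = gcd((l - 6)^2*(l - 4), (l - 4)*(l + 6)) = l - 4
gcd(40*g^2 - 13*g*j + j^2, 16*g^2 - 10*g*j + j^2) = 8*g - j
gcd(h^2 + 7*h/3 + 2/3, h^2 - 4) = h + 2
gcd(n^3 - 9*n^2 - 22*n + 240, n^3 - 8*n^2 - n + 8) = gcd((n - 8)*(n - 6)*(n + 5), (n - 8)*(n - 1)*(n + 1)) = n - 8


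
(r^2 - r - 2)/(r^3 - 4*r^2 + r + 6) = 1/(r - 3)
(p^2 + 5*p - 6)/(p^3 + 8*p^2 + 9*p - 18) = 1/(p + 3)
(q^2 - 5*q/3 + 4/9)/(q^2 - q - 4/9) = (3*q - 1)/(3*q + 1)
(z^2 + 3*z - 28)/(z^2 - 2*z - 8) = (z + 7)/(z + 2)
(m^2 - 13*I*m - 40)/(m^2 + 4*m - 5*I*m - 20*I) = (m - 8*I)/(m + 4)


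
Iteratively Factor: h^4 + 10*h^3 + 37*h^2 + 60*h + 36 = (h + 2)*(h^3 + 8*h^2 + 21*h + 18) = (h + 2)*(h + 3)*(h^2 + 5*h + 6) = (h + 2)*(h + 3)^2*(h + 2)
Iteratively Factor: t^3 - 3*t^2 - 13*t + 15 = (t + 3)*(t^2 - 6*t + 5) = (t - 5)*(t + 3)*(t - 1)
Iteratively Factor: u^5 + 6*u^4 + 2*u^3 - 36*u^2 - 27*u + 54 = (u + 3)*(u^4 + 3*u^3 - 7*u^2 - 15*u + 18) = (u + 3)^2*(u^3 - 7*u + 6) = (u - 2)*(u + 3)^2*(u^2 + 2*u - 3) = (u - 2)*(u - 1)*(u + 3)^2*(u + 3)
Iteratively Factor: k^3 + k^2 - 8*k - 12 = (k + 2)*(k^2 - k - 6) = (k + 2)^2*(k - 3)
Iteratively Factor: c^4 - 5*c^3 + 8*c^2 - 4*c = (c - 2)*(c^3 - 3*c^2 + 2*c) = c*(c - 2)*(c^2 - 3*c + 2) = c*(c - 2)^2*(c - 1)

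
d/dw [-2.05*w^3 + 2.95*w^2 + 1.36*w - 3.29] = -6.15*w^2 + 5.9*w + 1.36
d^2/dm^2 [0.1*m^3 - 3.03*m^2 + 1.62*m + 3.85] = 0.6*m - 6.06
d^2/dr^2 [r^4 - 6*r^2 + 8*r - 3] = 12*r^2 - 12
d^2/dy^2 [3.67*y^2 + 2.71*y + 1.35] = 7.34000000000000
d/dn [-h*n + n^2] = -h + 2*n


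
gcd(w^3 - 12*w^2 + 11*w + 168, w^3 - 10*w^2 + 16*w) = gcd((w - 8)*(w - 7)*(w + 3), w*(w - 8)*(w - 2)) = w - 8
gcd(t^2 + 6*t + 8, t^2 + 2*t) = t + 2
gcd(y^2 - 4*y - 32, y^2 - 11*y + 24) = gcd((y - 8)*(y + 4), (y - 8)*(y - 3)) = y - 8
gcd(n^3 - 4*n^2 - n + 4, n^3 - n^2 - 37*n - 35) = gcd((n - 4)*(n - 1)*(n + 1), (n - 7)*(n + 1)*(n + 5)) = n + 1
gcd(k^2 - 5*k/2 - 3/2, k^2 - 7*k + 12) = k - 3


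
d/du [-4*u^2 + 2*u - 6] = 2 - 8*u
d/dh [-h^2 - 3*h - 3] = -2*h - 3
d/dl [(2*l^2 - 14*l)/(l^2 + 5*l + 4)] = 8*(3*l^2 + 2*l - 7)/(l^4 + 10*l^3 + 33*l^2 + 40*l + 16)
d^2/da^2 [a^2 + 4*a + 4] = 2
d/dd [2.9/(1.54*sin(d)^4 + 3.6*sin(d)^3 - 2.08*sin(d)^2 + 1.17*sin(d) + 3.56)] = (-17.864*sin(d)^3 - 31.32*sin(d)^2 + 12.064*sin(d) - 3.393)*cos(d)/(1.54*sin(d)^4 + 3.6*sin(d)^3 - 2.08*sin(d)^2 + 1.17*sin(d) + 3.56)^2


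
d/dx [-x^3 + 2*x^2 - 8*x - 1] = -3*x^2 + 4*x - 8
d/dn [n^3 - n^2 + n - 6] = 3*n^2 - 2*n + 1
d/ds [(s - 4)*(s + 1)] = 2*s - 3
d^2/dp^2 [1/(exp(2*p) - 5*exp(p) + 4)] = ((5 - 4*exp(p))*(exp(2*p) - 5*exp(p) + 4) + 2*(2*exp(p) - 5)^2*exp(p))*exp(p)/(exp(2*p) - 5*exp(p) + 4)^3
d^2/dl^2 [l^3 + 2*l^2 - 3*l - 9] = 6*l + 4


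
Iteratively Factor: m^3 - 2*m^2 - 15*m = (m + 3)*(m^2 - 5*m) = (m - 5)*(m + 3)*(m)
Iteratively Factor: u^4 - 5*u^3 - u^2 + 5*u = (u - 1)*(u^3 - 4*u^2 - 5*u) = (u - 1)*(u + 1)*(u^2 - 5*u) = (u - 5)*(u - 1)*(u + 1)*(u)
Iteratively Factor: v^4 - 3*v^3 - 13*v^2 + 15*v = (v + 3)*(v^3 - 6*v^2 + 5*v) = (v - 5)*(v + 3)*(v^2 - v) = v*(v - 5)*(v + 3)*(v - 1)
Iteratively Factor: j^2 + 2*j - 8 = (j + 4)*(j - 2)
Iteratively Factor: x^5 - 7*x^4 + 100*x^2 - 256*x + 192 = (x - 3)*(x^4 - 4*x^3 - 12*x^2 + 64*x - 64) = (x - 3)*(x - 2)*(x^3 - 2*x^2 - 16*x + 32) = (x - 3)*(x - 2)*(x + 4)*(x^2 - 6*x + 8) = (x - 3)*(x - 2)^2*(x + 4)*(x - 4)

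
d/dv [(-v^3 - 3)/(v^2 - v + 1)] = (-3*v^2*(v^2 - v + 1) + (2*v - 1)*(v^3 + 3))/(v^2 - v + 1)^2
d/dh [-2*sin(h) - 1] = -2*cos(h)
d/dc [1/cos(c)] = sin(c)/cos(c)^2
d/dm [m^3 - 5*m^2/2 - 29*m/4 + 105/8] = 3*m^2 - 5*m - 29/4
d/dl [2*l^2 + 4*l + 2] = 4*l + 4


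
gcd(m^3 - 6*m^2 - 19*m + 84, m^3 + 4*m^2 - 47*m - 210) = m - 7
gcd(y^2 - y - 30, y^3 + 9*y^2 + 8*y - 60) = y + 5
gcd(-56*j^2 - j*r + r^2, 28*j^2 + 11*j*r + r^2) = 7*j + r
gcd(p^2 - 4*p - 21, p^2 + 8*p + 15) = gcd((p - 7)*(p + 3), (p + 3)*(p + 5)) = p + 3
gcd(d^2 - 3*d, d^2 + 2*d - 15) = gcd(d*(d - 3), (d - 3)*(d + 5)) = d - 3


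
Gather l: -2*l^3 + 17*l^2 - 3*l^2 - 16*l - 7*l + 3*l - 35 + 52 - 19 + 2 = -2*l^3 + 14*l^2 - 20*l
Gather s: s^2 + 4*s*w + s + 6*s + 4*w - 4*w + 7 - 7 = s^2 + s*(4*w + 7)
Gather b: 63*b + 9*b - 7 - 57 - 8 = 72*b - 72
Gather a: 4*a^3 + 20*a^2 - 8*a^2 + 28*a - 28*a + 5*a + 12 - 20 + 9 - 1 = 4*a^3 + 12*a^2 + 5*a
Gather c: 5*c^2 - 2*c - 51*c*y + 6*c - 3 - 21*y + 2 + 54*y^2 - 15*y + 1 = 5*c^2 + c*(4 - 51*y) + 54*y^2 - 36*y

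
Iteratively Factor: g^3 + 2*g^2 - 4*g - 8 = (g + 2)*(g^2 - 4) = (g + 2)^2*(g - 2)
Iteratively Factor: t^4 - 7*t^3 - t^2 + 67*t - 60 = (t + 3)*(t^3 - 10*t^2 + 29*t - 20) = (t - 1)*(t + 3)*(t^2 - 9*t + 20) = (t - 4)*(t - 1)*(t + 3)*(t - 5)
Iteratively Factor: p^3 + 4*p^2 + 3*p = (p)*(p^2 + 4*p + 3) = p*(p + 1)*(p + 3)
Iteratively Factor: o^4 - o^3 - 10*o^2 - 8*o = (o)*(o^3 - o^2 - 10*o - 8) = o*(o - 4)*(o^2 + 3*o + 2) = o*(o - 4)*(o + 1)*(o + 2)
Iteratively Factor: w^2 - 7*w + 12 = (w - 4)*(w - 3)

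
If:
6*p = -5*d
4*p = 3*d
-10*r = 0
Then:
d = 0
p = 0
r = 0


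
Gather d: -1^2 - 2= -3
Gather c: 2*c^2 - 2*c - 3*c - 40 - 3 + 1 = 2*c^2 - 5*c - 42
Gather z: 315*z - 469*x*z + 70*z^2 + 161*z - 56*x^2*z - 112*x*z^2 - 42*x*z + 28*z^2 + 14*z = z^2*(98 - 112*x) + z*(-56*x^2 - 511*x + 490)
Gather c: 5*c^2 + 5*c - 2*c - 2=5*c^2 + 3*c - 2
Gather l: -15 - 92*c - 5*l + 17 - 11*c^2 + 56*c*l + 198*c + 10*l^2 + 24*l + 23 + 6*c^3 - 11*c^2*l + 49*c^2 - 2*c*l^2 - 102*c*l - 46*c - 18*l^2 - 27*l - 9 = 6*c^3 + 38*c^2 + 60*c + l^2*(-2*c - 8) + l*(-11*c^2 - 46*c - 8) + 16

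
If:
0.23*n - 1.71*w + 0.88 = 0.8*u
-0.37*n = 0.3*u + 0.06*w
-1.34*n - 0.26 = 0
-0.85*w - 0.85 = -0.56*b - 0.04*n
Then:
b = 2.16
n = -0.19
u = 0.16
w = 0.42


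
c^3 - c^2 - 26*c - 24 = (c - 6)*(c + 1)*(c + 4)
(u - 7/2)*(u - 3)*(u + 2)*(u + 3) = u^4 - 3*u^3/2 - 16*u^2 + 27*u/2 + 63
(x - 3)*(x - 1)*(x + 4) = x^3 - 13*x + 12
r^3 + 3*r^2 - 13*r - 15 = (r - 3)*(r + 1)*(r + 5)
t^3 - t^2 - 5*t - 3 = (t - 3)*(t + 1)^2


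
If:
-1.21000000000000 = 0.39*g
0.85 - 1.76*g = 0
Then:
No Solution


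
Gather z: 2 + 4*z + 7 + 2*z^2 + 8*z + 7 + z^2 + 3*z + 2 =3*z^2 + 15*z + 18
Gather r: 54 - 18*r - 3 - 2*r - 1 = 50 - 20*r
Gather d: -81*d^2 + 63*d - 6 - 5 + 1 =-81*d^2 + 63*d - 10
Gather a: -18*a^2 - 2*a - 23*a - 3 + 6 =-18*a^2 - 25*a + 3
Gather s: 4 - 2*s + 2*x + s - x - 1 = -s + x + 3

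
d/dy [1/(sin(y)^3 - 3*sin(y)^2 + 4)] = -3*sin(2*y)/(2*(sin(y) - 2)^3*(sin(y) + 1)^2)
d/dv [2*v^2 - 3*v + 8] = 4*v - 3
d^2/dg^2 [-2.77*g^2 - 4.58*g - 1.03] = -5.54000000000000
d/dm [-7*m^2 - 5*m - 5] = -14*m - 5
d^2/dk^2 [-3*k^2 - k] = -6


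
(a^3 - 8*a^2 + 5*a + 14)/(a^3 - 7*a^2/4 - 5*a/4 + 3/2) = 4*(a - 7)/(4*a - 3)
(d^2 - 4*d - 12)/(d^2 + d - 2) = (d - 6)/(d - 1)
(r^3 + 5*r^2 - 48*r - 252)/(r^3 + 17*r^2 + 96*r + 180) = (r - 7)/(r + 5)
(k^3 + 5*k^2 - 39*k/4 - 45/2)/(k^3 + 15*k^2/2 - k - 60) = (k + 3/2)/(k + 4)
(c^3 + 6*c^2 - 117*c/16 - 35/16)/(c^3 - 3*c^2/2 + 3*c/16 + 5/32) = 2*(c + 7)/(2*c - 1)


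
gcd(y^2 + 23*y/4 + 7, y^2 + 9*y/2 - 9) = 1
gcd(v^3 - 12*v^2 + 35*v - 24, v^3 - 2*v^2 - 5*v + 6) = v^2 - 4*v + 3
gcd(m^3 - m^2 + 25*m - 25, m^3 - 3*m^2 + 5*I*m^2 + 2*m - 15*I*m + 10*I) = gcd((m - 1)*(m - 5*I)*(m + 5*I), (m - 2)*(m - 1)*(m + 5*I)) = m^2 + m*(-1 + 5*I) - 5*I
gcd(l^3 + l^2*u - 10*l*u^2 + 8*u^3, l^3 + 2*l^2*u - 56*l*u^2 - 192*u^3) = l + 4*u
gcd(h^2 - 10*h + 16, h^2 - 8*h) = h - 8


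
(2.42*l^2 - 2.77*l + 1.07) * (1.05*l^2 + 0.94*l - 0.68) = 2.541*l^4 - 0.6337*l^3 - 3.1259*l^2 + 2.8894*l - 0.7276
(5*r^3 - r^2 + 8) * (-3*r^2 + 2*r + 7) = -15*r^5 + 13*r^4 + 33*r^3 - 31*r^2 + 16*r + 56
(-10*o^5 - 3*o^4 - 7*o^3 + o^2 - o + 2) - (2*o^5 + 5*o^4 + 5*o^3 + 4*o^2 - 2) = -12*o^5 - 8*o^4 - 12*o^3 - 3*o^2 - o + 4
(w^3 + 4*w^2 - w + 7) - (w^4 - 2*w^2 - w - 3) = -w^4 + w^3 + 6*w^2 + 10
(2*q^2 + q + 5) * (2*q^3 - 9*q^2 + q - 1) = 4*q^5 - 16*q^4 + 3*q^3 - 46*q^2 + 4*q - 5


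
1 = 1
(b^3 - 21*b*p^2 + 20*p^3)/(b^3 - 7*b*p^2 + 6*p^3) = (-b^2 - b*p + 20*p^2)/(-b^2 - b*p + 6*p^2)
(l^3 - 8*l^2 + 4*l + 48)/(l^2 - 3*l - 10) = (l^2 - 10*l + 24)/(l - 5)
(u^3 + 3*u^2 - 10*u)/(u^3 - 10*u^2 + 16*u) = (u + 5)/(u - 8)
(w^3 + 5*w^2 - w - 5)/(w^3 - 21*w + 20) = (w + 1)/(w - 4)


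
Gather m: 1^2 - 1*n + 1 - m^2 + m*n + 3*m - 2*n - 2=-m^2 + m*(n + 3) - 3*n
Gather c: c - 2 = c - 2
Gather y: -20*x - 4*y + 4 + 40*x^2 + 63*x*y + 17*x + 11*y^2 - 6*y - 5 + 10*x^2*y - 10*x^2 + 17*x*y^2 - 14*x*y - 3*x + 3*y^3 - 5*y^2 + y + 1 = 30*x^2 - 6*x + 3*y^3 + y^2*(17*x + 6) + y*(10*x^2 + 49*x - 9)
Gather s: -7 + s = s - 7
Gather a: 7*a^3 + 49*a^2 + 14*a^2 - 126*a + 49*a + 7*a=7*a^3 + 63*a^2 - 70*a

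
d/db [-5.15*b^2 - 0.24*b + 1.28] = -10.3*b - 0.24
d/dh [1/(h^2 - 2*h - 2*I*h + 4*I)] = 2*(-h + 1 + I)/(h^2 - 2*h - 2*I*h + 4*I)^2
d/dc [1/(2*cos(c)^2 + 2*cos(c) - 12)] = (2*cos(c) + 1)*sin(c)/(2*(cos(c)^2 + cos(c) - 6)^2)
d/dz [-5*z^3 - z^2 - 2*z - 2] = -15*z^2 - 2*z - 2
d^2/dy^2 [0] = 0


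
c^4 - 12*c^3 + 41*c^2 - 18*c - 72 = (c - 6)*(c - 4)*(c - 3)*(c + 1)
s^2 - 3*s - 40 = (s - 8)*(s + 5)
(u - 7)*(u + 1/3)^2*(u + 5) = u^4 - 4*u^3/3 - 326*u^2/9 - 212*u/9 - 35/9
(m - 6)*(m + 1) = m^2 - 5*m - 6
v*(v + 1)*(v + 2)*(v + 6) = v^4 + 9*v^3 + 20*v^2 + 12*v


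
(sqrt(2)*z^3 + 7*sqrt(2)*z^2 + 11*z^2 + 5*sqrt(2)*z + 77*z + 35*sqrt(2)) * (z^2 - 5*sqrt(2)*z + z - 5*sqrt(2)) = sqrt(2)*z^5 + z^4 + 8*sqrt(2)*z^4 - 43*sqrt(2)*z^3 + 8*z^3 - 400*sqrt(2)*z^2 - 43*z^2 - 350*sqrt(2)*z - 400*z - 350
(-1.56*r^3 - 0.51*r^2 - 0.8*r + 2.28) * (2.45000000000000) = -3.822*r^3 - 1.2495*r^2 - 1.96*r + 5.586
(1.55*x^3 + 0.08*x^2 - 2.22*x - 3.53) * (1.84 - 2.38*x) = -3.689*x^4 + 2.6616*x^3 + 5.4308*x^2 + 4.3166*x - 6.4952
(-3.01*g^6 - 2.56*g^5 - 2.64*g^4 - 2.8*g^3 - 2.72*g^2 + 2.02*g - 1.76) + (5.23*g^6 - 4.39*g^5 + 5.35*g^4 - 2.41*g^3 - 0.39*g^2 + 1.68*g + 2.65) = 2.22*g^6 - 6.95*g^5 + 2.71*g^4 - 5.21*g^3 - 3.11*g^2 + 3.7*g + 0.89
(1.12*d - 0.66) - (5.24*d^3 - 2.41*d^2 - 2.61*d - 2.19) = -5.24*d^3 + 2.41*d^2 + 3.73*d + 1.53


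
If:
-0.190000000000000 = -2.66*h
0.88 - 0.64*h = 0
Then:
No Solution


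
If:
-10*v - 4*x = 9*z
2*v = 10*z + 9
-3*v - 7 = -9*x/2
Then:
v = 169/1302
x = 1069/651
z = -569/651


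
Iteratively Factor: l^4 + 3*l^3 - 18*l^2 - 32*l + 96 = (l + 4)*(l^3 - l^2 - 14*l + 24) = (l + 4)^2*(l^2 - 5*l + 6) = (l - 3)*(l + 4)^2*(l - 2)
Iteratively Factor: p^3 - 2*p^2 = (p)*(p^2 - 2*p) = p*(p - 2)*(p)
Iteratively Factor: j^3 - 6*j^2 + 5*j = (j - 1)*(j^2 - 5*j) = (j - 5)*(j - 1)*(j)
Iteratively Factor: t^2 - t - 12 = (t + 3)*(t - 4)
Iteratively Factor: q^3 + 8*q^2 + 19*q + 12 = (q + 4)*(q^2 + 4*q + 3) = (q + 3)*(q + 4)*(q + 1)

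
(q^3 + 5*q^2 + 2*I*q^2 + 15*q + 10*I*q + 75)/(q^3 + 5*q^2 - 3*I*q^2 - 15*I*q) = (q + 5*I)/q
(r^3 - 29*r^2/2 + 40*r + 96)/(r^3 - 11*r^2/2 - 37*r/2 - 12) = (r - 8)/(r + 1)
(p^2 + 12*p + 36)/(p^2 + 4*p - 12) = (p + 6)/(p - 2)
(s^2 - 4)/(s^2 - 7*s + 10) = (s + 2)/(s - 5)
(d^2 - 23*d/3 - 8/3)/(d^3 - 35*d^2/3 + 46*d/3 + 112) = (3*d + 1)/(3*d^2 - 11*d - 42)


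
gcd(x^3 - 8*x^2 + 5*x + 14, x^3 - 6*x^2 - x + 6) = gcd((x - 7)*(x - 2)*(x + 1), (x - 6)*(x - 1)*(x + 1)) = x + 1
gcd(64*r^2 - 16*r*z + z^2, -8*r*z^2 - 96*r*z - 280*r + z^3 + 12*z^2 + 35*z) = -8*r + z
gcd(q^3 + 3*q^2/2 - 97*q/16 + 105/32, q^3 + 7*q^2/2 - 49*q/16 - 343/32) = q + 7/2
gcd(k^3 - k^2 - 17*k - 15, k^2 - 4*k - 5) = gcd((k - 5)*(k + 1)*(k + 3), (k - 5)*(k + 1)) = k^2 - 4*k - 5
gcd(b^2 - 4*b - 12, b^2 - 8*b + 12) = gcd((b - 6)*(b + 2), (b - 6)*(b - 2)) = b - 6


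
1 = 1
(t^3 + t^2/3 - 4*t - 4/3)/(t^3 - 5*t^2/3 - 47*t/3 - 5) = (t^2 - 4)/(t^2 - 2*t - 15)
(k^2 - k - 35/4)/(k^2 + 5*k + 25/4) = (2*k - 7)/(2*k + 5)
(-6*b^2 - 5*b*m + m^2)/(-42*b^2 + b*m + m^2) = (b + m)/(7*b + m)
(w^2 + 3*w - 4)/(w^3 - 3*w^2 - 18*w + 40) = (w - 1)/(w^2 - 7*w + 10)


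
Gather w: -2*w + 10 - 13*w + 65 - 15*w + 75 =150 - 30*w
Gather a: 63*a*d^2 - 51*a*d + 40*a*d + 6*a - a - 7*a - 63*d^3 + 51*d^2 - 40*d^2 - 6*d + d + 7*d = a*(63*d^2 - 11*d - 2) - 63*d^3 + 11*d^2 + 2*d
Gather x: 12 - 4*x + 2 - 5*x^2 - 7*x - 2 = -5*x^2 - 11*x + 12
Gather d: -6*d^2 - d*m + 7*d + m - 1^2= -6*d^2 + d*(7 - m) + m - 1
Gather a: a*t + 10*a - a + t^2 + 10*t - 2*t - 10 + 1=a*(t + 9) + t^2 + 8*t - 9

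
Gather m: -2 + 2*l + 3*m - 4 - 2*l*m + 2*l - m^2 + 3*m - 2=4*l - m^2 + m*(6 - 2*l) - 8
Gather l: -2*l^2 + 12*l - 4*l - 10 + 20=-2*l^2 + 8*l + 10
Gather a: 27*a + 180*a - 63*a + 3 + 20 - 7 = 144*a + 16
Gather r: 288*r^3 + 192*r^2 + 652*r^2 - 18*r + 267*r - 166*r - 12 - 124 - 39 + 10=288*r^3 + 844*r^2 + 83*r - 165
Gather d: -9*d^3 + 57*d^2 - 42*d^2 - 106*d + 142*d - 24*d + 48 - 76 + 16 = -9*d^3 + 15*d^2 + 12*d - 12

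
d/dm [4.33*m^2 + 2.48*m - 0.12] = 8.66*m + 2.48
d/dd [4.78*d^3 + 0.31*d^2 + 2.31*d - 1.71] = 14.34*d^2 + 0.62*d + 2.31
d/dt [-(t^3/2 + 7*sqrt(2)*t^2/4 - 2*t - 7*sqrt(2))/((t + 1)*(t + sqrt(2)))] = (2*(t + 1)*(t + sqrt(2))*(-3*t^2 - 7*sqrt(2)*t + 4) + (t + 1)*(2*t^3 + 7*sqrt(2)*t^2 - 8*t - 28*sqrt(2)) + (t + sqrt(2))*(2*t^3 + 7*sqrt(2)*t^2 - 8*t - 28*sqrt(2)))/(4*(t + 1)^2*(t + sqrt(2))^2)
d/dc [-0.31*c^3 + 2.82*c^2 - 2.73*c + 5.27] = -0.93*c^2 + 5.64*c - 2.73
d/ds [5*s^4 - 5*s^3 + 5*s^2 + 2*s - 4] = 20*s^3 - 15*s^2 + 10*s + 2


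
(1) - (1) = 0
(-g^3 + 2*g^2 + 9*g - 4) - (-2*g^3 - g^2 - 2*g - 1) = g^3 + 3*g^2 + 11*g - 3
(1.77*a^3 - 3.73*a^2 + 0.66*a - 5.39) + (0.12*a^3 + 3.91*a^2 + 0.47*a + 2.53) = 1.89*a^3 + 0.18*a^2 + 1.13*a - 2.86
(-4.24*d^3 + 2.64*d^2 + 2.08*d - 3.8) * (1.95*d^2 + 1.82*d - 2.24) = -8.268*d^5 - 2.5688*d^4 + 18.3584*d^3 - 9.538*d^2 - 11.5752*d + 8.512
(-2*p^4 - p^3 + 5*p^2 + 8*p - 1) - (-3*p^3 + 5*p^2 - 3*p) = -2*p^4 + 2*p^3 + 11*p - 1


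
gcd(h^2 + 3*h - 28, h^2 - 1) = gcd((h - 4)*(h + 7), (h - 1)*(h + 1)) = 1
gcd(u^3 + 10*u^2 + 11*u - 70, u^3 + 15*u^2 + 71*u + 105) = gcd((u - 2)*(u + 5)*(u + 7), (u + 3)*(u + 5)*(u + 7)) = u^2 + 12*u + 35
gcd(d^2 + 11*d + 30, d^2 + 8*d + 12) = d + 6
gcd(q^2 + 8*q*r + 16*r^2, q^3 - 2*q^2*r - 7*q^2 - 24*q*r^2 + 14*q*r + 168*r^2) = q + 4*r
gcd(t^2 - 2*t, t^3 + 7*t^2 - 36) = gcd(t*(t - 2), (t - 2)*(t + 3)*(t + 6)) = t - 2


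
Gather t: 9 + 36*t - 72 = 36*t - 63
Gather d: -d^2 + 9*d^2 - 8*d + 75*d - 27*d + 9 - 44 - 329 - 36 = 8*d^2 + 40*d - 400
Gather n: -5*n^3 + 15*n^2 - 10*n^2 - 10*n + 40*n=-5*n^3 + 5*n^2 + 30*n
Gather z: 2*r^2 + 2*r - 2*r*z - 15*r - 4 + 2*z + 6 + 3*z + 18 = 2*r^2 - 13*r + z*(5 - 2*r) + 20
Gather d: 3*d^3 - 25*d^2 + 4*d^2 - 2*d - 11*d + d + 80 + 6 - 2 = 3*d^3 - 21*d^2 - 12*d + 84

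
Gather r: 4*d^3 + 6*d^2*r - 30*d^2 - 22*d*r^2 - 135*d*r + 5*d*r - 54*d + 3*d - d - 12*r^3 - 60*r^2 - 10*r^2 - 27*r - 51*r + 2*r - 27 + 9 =4*d^3 - 30*d^2 - 52*d - 12*r^3 + r^2*(-22*d - 70) + r*(6*d^2 - 130*d - 76) - 18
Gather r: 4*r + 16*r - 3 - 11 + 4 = 20*r - 10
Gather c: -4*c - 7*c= -11*c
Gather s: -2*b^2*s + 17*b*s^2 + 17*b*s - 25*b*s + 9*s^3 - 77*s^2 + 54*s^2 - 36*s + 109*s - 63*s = 9*s^3 + s^2*(17*b - 23) + s*(-2*b^2 - 8*b + 10)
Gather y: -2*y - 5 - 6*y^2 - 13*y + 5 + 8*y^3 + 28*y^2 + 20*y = 8*y^3 + 22*y^2 + 5*y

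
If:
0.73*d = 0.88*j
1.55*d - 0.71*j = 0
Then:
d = 0.00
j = 0.00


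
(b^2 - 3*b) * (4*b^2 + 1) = 4*b^4 - 12*b^3 + b^2 - 3*b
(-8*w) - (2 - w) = -7*w - 2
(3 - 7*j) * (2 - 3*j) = 21*j^2 - 23*j + 6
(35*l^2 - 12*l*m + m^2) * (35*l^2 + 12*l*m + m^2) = 1225*l^4 - 74*l^2*m^2 + m^4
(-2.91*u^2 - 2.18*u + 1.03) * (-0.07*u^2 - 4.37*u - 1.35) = 0.2037*u^4 + 12.8693*u^3 + 13.383*u^2 - 1.5581*u - 1.3905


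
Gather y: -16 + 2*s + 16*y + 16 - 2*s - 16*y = 0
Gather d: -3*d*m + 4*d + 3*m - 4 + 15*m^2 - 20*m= d*(4 - 3*m) + 15*m^2 - 17*m - 4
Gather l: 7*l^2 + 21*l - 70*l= 7*l^2 - 49*l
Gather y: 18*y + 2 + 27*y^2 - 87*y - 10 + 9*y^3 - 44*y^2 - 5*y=9*y^3 - 17*y^2 - 74*y - 8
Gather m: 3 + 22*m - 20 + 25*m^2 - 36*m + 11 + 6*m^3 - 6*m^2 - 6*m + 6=6*m^3 + 19*m^2 - 20*m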